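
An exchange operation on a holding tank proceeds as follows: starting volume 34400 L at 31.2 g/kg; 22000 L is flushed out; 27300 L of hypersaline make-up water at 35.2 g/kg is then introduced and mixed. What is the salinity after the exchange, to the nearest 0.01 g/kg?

Remaining after removal: 12,400 L at 31.2 g/kg (salt = 386,880)
After addition: salt = 386,880 + 27,300×35.2 = 1,347,840; volume = 39,700 L
S = 1,347,840 / 39,700 = 33.9506 g/kg

33.95 g/kg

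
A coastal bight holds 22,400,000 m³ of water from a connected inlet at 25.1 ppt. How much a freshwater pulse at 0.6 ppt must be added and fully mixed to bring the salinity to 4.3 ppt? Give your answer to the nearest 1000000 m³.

126000000 m³

Salt balance: 22,400,000×25.1 + V×0.6 = (22,400,000+V)×4.3
562,240,000 + 0.6V = 96,320,000 + 4.3V
465,920,000 = 3.7V
V = 125,924,324.32 m³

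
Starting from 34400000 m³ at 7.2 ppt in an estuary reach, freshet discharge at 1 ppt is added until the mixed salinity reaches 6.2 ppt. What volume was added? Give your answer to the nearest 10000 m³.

6620000 m³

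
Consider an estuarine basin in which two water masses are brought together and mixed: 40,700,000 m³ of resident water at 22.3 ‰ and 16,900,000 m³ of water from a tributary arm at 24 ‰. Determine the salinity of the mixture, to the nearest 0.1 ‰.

22.8 ‰

Mass of salt is conserved:
salt = 40,700,000×22.3 + 16,900,000×24 = 907,610,000 + 405,600,000 = 1,313,210,000
volume = 40,700,000 + 16,900,000 = 57,600,000 m³
S = 1,313,210,000 / 57,600,000 = 22.799 ‰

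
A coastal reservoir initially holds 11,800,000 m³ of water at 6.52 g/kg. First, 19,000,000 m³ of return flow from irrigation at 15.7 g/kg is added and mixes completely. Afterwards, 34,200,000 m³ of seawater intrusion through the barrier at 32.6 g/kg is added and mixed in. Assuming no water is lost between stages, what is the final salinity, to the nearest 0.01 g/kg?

22.93 g/kg

Weighted by volume,
Initial salt = 11,800,000×6.52 = 76,936,000
After stage 1: salt = 76,936,000 + 19,000,000×15.7 = 375,236,000; volume = 30,800,000 m³; S = 12.183 g/kg
After stage 2: salt = 375,236,000 + 34,200,000×32.6 = 1,490,156,000; volume = 65,000,000 m³
S = 1,490,156,000 / 65,000,000 = 22.9255 g/kg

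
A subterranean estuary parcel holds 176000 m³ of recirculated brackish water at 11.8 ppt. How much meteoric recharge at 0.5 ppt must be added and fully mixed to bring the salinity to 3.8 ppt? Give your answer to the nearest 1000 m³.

Salt balance: 176,000×11.8 + V×0.5 = (176,000+V)×3.8
2,076,800 + 0.5V = 668,800 + 3.8V
1,408,000 = 3.3V
V = 426,666.67 m³

427000 m³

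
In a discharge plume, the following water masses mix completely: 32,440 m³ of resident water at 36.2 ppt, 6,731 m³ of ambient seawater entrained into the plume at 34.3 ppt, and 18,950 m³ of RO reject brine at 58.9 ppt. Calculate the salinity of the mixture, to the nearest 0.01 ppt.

Weighted by volume,
salt = 32,440×36.2 + 6,731×34.3 + 18,950×58.9 = 1,174,328 + 230,873.3 + 1,116,155 = 2,521,356.3
volume = 32,440 + 6,731 + 18,950 = 58,121 m³
S = 2,521,356.3 / 58,121 = 43.3812 ppt

43.38 ppt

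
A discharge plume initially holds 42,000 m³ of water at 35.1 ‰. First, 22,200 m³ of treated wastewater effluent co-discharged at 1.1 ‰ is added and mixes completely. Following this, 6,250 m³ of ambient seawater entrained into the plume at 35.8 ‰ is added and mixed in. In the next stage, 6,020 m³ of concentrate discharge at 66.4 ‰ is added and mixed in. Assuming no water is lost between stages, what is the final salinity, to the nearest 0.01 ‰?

Conserving salt mass:
Initial salt = 42,000×35.1 = 1,474,200
After stage 1: salt = 1,474,200 + 22,200×1.1 = 1,498,620; volume = 64,200 m³; S = 23.343 ‰
After stage 2: salt = 1,498,620 + 6,250×35.8 = 1,722,370; volume = 70,450 m³; S = 24.448 ‰
After stage 3: salt = 1,722,370 + 6,020×66.4 = 2,122,098; volume = 76,470 m³
S = 2,122,098 / 76,470 = 27.7507 ‰

27.75 ‰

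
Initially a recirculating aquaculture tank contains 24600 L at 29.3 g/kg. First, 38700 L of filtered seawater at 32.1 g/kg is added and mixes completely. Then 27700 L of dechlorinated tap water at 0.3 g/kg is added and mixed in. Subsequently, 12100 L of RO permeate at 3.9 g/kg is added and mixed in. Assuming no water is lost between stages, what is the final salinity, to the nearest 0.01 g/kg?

19.58 g/kg

Mass of salt is conserved:
Initial salt = 24,600×29.3 = 720,780
After stage 1: salt = 720,780 + 38,700×32.1 = 1,963,050; volume = 63,300 L; S = 31.012 g/kg
After stage 2: salt = 1,963,050 + 27,700×0.3 = 1,971,360; volume = 91,000 L; S = 21.663 g/kg
After stage 3: salt = 1,971,360 + 12,100×3.9 = 2,018,550; volume = 103,100 L
S = 2,018,550 / 103,100 = 19.5786 g/kg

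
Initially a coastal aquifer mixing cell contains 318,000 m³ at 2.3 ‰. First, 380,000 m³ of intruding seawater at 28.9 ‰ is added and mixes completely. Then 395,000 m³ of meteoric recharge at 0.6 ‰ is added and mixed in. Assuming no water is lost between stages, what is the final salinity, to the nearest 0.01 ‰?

10.93 ‰

Weighted by volume,
Initial salt = 318,000×2.3 = 731,400
After stage 1: salt = 731,400 + 380,000×28.9 = 11,713,400; volume = 698,000 m³; S = 16.781 ‰
After stage 2: salt = 11,713,400 + 395,000×0.6 = 11,950,400; volume = 1,093,000 m³
S = 11,950,400 / 1,093,000 = 10.9336 ‰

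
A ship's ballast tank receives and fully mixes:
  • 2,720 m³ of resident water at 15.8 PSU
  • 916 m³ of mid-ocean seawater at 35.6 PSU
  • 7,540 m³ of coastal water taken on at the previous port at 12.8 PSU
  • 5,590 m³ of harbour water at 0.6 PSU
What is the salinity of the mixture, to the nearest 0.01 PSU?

By conservation of dissolved salt,
salt = 2,720×15.8 + 916×35.6 + 7,540×12.8 + 5,590×0.6 = 42,976 + 32,609.6 + 96,512 + 3,354 = 175,451.6
volume = 2,720 + 916 + 7,540 + 5,590 = 16,766 m³
S = 175,451.6 / 16,766 = 10.4647 PSU

10.46 PSU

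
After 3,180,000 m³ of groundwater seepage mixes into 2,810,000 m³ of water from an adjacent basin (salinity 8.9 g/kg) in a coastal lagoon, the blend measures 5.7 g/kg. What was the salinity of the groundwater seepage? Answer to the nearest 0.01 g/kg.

2.87 g/kg

Salt balance: 2,810,000×8.9 + 3,180,000×S = 5,990,000×5.7
25,009,000 + 3,180,000·S = 34,143,000
S = (34,143,000 − 25,009,000) / 3,180,000 = 2.8723 g/kg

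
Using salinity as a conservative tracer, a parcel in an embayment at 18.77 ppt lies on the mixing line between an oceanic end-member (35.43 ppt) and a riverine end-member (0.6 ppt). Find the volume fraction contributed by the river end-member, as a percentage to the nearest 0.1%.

47.8%

Let f be the freshwater fraction. Salt balance per unit volume:
f×0.6 + (1−f)×35.43 = 18.77
f = (35.43 − 18.77) / (35.43 − 0.6) = 16.66/34.83 = 0.4783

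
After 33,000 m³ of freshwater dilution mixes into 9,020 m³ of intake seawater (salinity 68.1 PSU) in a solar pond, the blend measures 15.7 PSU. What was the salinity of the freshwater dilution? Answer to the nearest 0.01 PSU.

1.38 PSU

Salt balance: 9,020×68.1 + 33,000×S = 42,020×15.7
614,262 + 33,000·S = 659,714
S = (659,714 − 614,262) / 33,000 = 1.3773 PSU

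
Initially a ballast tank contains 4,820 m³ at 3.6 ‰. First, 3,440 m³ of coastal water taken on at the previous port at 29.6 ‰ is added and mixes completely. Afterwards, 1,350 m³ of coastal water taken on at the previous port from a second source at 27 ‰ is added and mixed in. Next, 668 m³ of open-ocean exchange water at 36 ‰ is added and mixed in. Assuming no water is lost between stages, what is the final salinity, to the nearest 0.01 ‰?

17.48 ‰

By conservation of dissolved salt,
Initial salt = 4,820×3.6 = 17,352
After stage 1: salt = 17,352 + 3,440×29.6 = 119,176; volume = 8,260 m³; S = 14.428 ‰
After stage 2: salt = 119,176 + 1,350×27 = 155,626; volume = 9,610 m³; S = 16.194 ‰
After stage 3: salt = 155,626 + 668×36 = 179,674; volume = 10,278 m³
S = 179,674 / 10,278 = 17.4814 ‰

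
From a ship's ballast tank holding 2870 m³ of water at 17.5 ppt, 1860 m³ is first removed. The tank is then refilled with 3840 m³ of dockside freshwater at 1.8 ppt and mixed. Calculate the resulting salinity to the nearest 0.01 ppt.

5.07 ppt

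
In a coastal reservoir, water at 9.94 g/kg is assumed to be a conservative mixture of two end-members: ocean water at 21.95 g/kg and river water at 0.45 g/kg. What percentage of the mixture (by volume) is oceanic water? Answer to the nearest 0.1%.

44.1%

Let g be the oceanic fraction. Salt balance per unit volume:
g×21.95 + (1−g)×0.45 = 9.94
g = (9.94 − 0.45) / (21.95 − 0.45) = 9.49/21.5 = 0.4414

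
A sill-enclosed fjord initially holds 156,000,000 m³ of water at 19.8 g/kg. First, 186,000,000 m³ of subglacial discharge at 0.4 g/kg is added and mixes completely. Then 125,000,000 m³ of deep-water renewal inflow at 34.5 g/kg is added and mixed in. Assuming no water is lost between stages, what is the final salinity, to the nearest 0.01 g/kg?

By conservation of dissolved salt,
Initial salt = 156,000,000×19.8 = 3,088,800,000
After stage 1: salt = 3,088,800,000 + 186,000,000×0.4 = 3,163,200,000; volume = 342,000,000 m³; S = 9.249 g/kg
After stage 2: salt = 3,163,200,000 + 125,000,000×34.5 = 7,475,700,000; volume = 467,000,000 m³
S = 7,475,700,000 / 467,000,000 = 16.0079 g/kg

16.01 g/kg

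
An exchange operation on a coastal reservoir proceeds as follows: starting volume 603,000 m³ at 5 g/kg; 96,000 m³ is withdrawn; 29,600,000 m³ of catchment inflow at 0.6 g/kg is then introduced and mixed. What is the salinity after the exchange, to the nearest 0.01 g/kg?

0.67 g/kg

Remaining after removal: 507,000 m³ at 5 g/kg (salt = 2,535,000)
After addition: salt = 2,535,000 + 29,600,000×0.6 = 20,295,000; volume = 30,107,000 m³
S = 20,295,000 / 30,107,000 = 0.6741 g/kg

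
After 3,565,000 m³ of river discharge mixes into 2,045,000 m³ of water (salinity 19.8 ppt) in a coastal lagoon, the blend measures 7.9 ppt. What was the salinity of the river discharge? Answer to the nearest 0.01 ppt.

1.07 ppt

Salt balance: 2,045,000×19.8 + 3,565,000×S = 5,610,000×7.9
40,491,000 + 3,565,000·S = 44,319,000
S = (44,319,000 − 40,491,000) / 3,565,000 = 1.0738 ppt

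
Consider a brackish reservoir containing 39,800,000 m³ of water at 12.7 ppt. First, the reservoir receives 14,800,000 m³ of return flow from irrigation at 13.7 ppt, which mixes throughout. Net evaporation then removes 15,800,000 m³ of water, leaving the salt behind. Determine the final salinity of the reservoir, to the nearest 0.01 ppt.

18.25 ppt

After mixing: salt = 39,800,000×12.7 + 14,800,000×13.7 = 708,220,000; volume = 54,600,000 m³
After evaporation: salt unchanged = 708,220,000; volume = 54,600,000 − 15,800,000 = 38,800,000 m³
S = 708,220,000 / 38,800,000 = 18.2531 ppt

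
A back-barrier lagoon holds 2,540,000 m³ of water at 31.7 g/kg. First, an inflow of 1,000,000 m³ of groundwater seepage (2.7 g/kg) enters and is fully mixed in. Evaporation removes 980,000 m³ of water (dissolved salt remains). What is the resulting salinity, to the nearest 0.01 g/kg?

After mixing: salt = 2,540,000×31.7 + 1,000,000×2.7 = 83,218,000; volume = 3,540,000 m³
After evaporation: salt unchanged = 83,218,000; volume = 3,540,000 − 980,000 = 2,560,000 m³
S = 83,218,000 / 2,560,000 = 32.507 g/kg

32.51 g/kg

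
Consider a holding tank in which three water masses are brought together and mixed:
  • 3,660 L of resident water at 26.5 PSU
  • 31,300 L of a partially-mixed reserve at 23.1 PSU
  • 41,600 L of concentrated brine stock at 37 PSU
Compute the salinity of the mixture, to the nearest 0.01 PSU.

By conservation of dissolved salt,
salt = 3,660×26.5 + 31,300×23.1 + 41,600×37 = 96,990 + 723,030 + 1,539,200 = 2,359,220
volume = 3,660 + 31,300 + 41,600 = 76,560 L
S = 2,359,220 / 76,560 = 30.8153 PSU

30.82 PSU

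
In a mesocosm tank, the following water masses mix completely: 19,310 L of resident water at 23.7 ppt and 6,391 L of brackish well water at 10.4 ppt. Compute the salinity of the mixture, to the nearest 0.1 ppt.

Weighted by volume,
salt = 19,310×23.7 + 6,391×10.4 = 457,647 + 66,466.4 = 524,113.4
volume = 19,310 + 6,391 = 25,701 L
S = 524,113.4 / 25,701 = 20.393 ppt

20.4 ppt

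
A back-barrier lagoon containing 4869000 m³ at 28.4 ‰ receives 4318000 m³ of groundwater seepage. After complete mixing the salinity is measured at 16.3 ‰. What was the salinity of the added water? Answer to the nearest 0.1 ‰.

2.7 ‰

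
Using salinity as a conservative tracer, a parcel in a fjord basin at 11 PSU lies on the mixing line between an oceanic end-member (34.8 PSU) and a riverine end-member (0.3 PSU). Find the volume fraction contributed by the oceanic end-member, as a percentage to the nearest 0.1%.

31.0%

Let g be the oceanic fraction. Salt balance per unit volume:
g×34.8 + (1−g)×0.3 = 11
g = (11 − 0.3) / (34.8 − 0.3) = 10.7/34.5 = 0.3101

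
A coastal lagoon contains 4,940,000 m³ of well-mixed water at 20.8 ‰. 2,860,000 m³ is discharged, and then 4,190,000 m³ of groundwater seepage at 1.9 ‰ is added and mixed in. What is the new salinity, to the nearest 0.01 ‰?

8.17 ‰

Remaining after removal: 2,080,000 m³ at 20.8 ‰ (salt = 43,264,000)
After addition: salt = 43,264,000 + 4,190,000×1.9 = 51,225,000; volume = 6,270,000 m³
S = 51,225,000 / 6,270,000 = 8.1699 ‰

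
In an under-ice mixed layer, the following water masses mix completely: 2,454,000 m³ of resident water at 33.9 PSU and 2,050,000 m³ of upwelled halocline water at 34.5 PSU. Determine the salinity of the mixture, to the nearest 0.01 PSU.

Total salt / total volume:
salt = 2,454,000×33.9 + 2,050,000×34.5 = 83,190,600 + 70,725,000 = 153,915,600
volume = 2,454,000 + 2,050,000 = 4,504,000 m³
S = 153,915,600 / 4,504,000 = 34.1731 PSU

34.17 PSU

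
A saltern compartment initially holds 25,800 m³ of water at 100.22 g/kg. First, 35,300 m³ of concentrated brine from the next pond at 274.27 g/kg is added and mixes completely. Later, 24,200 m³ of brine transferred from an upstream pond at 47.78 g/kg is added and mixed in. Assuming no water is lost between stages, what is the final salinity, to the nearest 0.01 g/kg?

Salt balance:
Initial salt = 25,800×100.22 = 2,585,676
After stage 1: salt = 2,585,676 + 35,300×274.27 = 12,267,407; volume = 61,100 m³; S = 200.776 g/kg
After stage 2: salt = 12,267,407 + 24,200×47.78 = 13,423,683; volume = 85,300 m³
S = 13,423,683 / 85,300 = 157.3703 g/kg

157.37 g/kg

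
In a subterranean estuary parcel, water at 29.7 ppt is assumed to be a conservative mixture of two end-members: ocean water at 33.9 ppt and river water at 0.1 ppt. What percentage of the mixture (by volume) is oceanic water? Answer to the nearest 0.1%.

87.6%

Let g be the oceanic fraction. Salt balance per unit volume:
g×33.9 + (1−g)×0.1 = 29.7
g = (29.7 − 0.1) / (33.9 − 0.1) = 29.6/33.8 = 0.8757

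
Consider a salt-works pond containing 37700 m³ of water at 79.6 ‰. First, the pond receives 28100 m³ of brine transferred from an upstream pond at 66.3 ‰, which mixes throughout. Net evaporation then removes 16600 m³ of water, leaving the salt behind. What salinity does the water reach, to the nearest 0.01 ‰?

98.86 ‰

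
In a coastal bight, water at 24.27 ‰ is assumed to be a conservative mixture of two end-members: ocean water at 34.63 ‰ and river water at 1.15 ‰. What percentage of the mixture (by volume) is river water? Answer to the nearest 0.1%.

30.9%

Let f be the freshwater fraction. Salt balance per unit volume:
f×1.15 + (1−f)×34.63 = 24.27
f = (34.63 − 24.27) / (34.63 − 1.15) = 10.36/33.48 = 0.3094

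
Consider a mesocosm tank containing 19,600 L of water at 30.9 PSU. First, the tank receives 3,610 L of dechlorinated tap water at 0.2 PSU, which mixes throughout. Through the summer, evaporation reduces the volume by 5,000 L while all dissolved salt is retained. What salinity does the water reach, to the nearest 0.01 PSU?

33.30 PSU

After mixing: salt = 19,600×30.9 + 3,610×0.2 = 606,362; volume = 23,210 L
After evaporation: salt unchanged = 606,362; volume = 23,210 − 5,000 = 18,210 L
S = 606,362 / 18,210 = 33.2983 PSU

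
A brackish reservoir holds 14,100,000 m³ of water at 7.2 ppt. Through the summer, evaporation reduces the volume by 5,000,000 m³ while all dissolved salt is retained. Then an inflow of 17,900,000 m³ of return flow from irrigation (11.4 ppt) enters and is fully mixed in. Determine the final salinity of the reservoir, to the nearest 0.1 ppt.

11.3 ppt

After evaporation: salt = 14,100,000×7.2 = 101,520,000; volume = 14,100,000 − 5,000,000 = 9,100,000 m³
After mixing: salt = 101,520,000 + 17,900,000×11.4 = 305,580,000; volume = 9,100,000 + 17,900,000 = 27,000,000 m³
S = 305,580,000 / 27,000,000 = 11.3178 ppt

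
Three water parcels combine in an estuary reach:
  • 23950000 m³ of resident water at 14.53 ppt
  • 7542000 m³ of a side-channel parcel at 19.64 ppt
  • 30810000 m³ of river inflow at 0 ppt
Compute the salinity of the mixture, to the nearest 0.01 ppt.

Mass of salt is conserved:
salt = 23,950,000×14.53 + 7,542,000×19.64 + 30,810,000×0 = 347,993,500 + 148,124,880 + 0 = 496,118,380
volume = 23,950,000 + 7,542,000 + 30,810,000 = 62,302,000 m³
S = 496,118,380 / 62,302,000 = 7.9631 ppt

7.96 ppt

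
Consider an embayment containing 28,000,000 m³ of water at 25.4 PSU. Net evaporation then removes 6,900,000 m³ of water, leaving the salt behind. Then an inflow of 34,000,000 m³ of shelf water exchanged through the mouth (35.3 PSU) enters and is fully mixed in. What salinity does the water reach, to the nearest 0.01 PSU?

34.69 PSU

After evaporation: salt = 28,000,000×25.4 = 711,200,000; volume = 28,000,000 − 6,900,000 = 21,100,000 m³
After mixing: salt = 711,200,000 + 34,000,000×35.3 = 1,911,400,000; volume = 21,100,000 + 34,000,000 = 55,100,000 m³
S = 1,911,400,000 / 55,100,000 = 34.6897 PSU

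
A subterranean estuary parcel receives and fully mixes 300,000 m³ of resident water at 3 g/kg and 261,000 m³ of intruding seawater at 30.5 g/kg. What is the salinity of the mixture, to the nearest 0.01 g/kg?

15.79 g/kg

By conservation of dissolved salt,
salt = 300,000×3 + 261,000×30.5 = 900,000 + 7,960,500 = 8,860,500
volume = 300,000 + 261,000 = 561,000 m³
S = 8,860,500 / 561,000 = 15.7941 g/kg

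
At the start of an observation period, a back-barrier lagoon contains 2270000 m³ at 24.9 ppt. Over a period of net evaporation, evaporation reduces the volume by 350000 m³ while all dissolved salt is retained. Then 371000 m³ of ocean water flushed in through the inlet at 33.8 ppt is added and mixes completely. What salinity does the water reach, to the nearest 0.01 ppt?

30.15 ppt

After evaporation: salt = 2,270,000×24.9 = 56,523,000; volume = 2,270,000 − 350,000 = 1,920,000 m³
After mixing: salt = 56,523,000 + 371,000×33.8 = 69,062,800; volume = 1,920,000 + 371,000 = 2,291,000 m³
S = 69,062,800 / 2,291,000 = 30.1453 ppt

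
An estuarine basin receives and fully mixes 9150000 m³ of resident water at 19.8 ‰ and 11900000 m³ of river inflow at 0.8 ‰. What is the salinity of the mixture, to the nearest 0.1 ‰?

Conserving salt mass:
salt = 9,150,000×19.8 + 11,900,000×0.8 = 181,170,000 + 9,520,000 = 190,690,000
volume = 9,150,000 + 11,900,000 = 21,050,000 m³
S = 190,690,000 / 21,050,000 = 9.059 ‰

9.1 ‰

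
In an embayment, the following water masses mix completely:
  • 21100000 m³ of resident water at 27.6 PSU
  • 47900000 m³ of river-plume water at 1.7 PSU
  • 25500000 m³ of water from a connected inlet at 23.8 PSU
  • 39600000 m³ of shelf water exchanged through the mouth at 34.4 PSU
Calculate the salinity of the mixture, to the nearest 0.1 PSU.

19.6 PSU

Conserving salt mass:
salt = 21,100,000×27.6 + 47,900,000×1.7 + 25,500,000×23.8 + 39,600,000×34.4 = 582,360,000 + 81,430,000 + 606,900,000 + 1,362,240,000 = 2,632,930,000
volume = 21,100,000 + 47,900,000 + 25,500,000 + 39,600,000 = 134,100,000 m³
S = 2,632,930,000 / 134,100,000 = 19.634 PSU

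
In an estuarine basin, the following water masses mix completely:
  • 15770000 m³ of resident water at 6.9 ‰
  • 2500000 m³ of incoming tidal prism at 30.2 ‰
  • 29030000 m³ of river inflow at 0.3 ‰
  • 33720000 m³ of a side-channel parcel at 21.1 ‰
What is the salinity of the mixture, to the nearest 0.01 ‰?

Mass of salt is conserved:
salt = 15,770,000×6.9 + 2,500,000×30.2 + 29,030,000×0.3 + 33,720,000×21.1 = 108,813,000 + 75,500,000 + 8,709,000 + 711,492,000 = 904,514,000
volume = 15,770,000 + 2,500,000 + 29,030,000 + 33,720,000 = 81,020,000 m³
S = 904,514,000 / 81,020,000 = 11.1641 ‰

11.16 ‰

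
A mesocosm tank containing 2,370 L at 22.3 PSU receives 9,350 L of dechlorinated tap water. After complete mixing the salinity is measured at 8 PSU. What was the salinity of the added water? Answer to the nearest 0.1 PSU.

4.4 PSU

Salt balance: 2,370×22.3 + 9,350×S = 11,720×8
52,851 + 9,350·S = 93,760
S = (93,760 − 52,851) / 9,350 = 4.3753 PSU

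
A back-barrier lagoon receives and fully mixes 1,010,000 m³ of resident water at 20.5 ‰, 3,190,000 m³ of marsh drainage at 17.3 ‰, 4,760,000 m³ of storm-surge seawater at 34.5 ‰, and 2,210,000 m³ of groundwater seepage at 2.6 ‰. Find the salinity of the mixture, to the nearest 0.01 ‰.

22.01 ‰

Salt balance:
salt = 1,010,000×20.5 + 3,190,000×17.3 + 4,760,000×34.5 + 2,210,000×2.6 = 20,705,000 + 55,187,000 + 164,220,000 + 5,746,000 = 245,858,000
volume = 1,010,000 + 3,190,000 + 4,760,000 + 2,210,000 = 11,170,000 m³
S = 245,858,000 / 11,170,000 = 22.0106 ‰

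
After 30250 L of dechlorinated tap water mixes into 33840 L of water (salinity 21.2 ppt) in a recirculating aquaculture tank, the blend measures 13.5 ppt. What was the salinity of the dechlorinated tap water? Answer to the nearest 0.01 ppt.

4.89 ppt

Salt balance: 33,840×21.2 + 30,250×S = 64,090×13.5
717,408 + 30,250·S = 865,215
S = (865,215 − 717,408) / 30,250 = 4.8862 ppt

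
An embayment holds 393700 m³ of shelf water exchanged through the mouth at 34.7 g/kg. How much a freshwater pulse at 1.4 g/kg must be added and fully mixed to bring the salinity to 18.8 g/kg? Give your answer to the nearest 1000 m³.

360000 m³

Salt balance: 393,700×34.7 + V×1.4 = (393,700+V)×18.8
13,661,390 + 1.4V = 7,401,560 + 18.8V
6,259,830 = 17.4V
V = 359,760.34 m³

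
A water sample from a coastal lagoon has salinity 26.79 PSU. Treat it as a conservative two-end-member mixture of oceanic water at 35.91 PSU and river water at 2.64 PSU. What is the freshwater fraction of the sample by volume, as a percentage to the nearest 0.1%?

Let f be the freshwater fraction. Salt balance per unit volume:
f×2.64 + (1−f)×35.91 = 26.79
f = (35.91 − 26.79) / (35.91 − 2.64) = 9.12/33.27 = 0.2741

27.4%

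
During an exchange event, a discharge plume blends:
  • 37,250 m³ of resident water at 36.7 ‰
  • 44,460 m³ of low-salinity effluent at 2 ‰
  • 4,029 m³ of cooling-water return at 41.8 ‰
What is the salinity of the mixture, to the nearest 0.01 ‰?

18.95 ‰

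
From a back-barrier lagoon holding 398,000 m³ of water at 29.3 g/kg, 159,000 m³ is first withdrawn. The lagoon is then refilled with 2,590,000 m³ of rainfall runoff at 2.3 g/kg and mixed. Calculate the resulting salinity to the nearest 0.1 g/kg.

Remaining after removal: 239,000 m³ at 29.3 g/kg (salt = 7,002,700)
After addition: salt = 7,002,700 + 2,590,000×2.3 = 12,959,700; volume = 2,829,000 m³
S = 12,959,700 / 2,829,000 = 4.581 g/kg

4.6 g/kg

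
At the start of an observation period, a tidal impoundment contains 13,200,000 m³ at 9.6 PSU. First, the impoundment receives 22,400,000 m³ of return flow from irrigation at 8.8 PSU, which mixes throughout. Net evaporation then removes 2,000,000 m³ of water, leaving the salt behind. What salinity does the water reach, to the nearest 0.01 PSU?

After mixing: salt = 13,200,000×9.6 + 22,400,000×8.8 = 323,840,000; volume = 35,600,000 m³
After evaporation: salt unchanged = 323,840,000; volume = 35,600,000 − 2,000,000 = 33,600,000 m³
S = 323,840,000 / 33,600,000 = 9.6381 PSU

9.64 PSU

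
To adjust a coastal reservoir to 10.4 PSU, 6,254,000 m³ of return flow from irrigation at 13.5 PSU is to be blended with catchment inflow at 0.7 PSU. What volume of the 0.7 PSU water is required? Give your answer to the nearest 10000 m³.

2000000 m³

Salt balance: 6,254,000×13.5 + V×0.7 = (6,254,000+V)×10.4
84,429,000 + 0.7V = 65,041,600 + 10.4V
19,387,400 = 9.7V
V = 1,998,701.03 m³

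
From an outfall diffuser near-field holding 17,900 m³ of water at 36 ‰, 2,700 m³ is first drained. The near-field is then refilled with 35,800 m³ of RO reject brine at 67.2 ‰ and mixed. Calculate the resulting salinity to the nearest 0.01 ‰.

Remaining after removal: 15,200 m³ at 36 ‰ (salt = 547,200)
After addition: salt = 547,200 + 35,800×67.2 = 2,952,960; volume = 51,000 m³
S = 2,952,960 / 51,000 = 57.9012 ‰

57.90 ‰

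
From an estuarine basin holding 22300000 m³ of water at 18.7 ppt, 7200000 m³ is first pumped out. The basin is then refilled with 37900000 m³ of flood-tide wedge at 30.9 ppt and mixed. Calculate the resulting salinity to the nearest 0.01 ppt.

Remaining after removal: 15,100,000 m³ at 18.7 ppt (salt = 282,370,000)
After addition: salt = 282,370,000 + 37,900,000×30.9 = 1,453,480,000; volume = 53,000,000 m³
S = 1,453,480,000 / 53,000,000 = 27.4242 ppt

27.42 ppt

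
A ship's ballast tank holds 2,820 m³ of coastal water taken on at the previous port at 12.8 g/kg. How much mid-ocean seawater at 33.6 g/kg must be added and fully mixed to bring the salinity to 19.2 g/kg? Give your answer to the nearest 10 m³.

Salt balance: 2,820×12.8 + V×33.6 = (2,820+V)×19.2
36,096 + 33.6V = 54,144 + 19.2V
18,048 = 14.4V
V = 1,253.33 m³

1250 m³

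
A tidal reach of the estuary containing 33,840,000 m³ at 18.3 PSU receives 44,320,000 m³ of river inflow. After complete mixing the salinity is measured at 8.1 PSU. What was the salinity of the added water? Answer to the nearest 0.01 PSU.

Salt balance: 33,840,000×18.3 + 44,320,000×S = 78,160,000×8.1
619,272,000 + 44,320,000·S = 633,096,000
S = (633,096,000 − 619,272,000) / 44,320,000 = 0.3119 PSU

0.31 PSU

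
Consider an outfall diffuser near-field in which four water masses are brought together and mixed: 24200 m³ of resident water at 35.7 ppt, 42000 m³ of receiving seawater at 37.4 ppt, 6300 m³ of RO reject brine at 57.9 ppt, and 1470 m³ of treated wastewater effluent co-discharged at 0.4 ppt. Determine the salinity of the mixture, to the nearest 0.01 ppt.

37.85 ppt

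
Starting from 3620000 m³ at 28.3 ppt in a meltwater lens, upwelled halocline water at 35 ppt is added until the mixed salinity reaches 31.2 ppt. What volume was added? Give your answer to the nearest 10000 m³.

2760000 m³

Salt balance: 3,620,000×28.3 + V×35 = (3,620,000+V)×31.2
102,446,000 + 35V = 112,944,000 + 31.2V
10,498,000 = 3.8V
V = 2,762,631.58 m³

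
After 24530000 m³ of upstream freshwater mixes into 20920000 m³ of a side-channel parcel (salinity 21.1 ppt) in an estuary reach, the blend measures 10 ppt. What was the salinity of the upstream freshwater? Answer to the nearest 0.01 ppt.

Salt balance: 20,920,000×21.1 + 24,530,000×S = 45,450,000×10
441,412,000 + 24,530,000·S = 454,500,000
S = (454,500,000 − 441,412,000) / 24,530,000 = 0.5336 ppt

0.53 ppt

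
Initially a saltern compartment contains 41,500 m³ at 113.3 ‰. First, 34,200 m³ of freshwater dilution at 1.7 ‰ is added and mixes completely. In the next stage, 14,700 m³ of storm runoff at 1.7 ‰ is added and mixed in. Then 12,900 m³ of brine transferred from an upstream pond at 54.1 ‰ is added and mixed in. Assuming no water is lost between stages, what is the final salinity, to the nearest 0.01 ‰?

53.08 ‰

Total salt / total volume:
Initial salt = 41,500×113.3 = 4,701,950
After stage 1: salt = 4,701,950 + 34,200×1.7 = 4,760,090; volume = 75,700 m³; S = 62.881 ‰
After stage 2: salt = 4,760,090 + 14,700×1.7 = 4,785,080; volume = 90,400 m³; S = 52.932 ‰
After stage 3: salt = 4,785,080 + 12,900×54.1 = 5,482,970; volume = 103,300 m³
S = 5,482,970 / 103,300 = 53.0781 ‰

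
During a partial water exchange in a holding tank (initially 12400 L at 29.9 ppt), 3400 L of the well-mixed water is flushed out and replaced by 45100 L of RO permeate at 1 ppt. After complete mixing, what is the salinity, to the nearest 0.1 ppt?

Remaining after removal: 9,000 L at 29.9 ppt (salt = 269,100)
After addition: salt = 269,100 + 45,100×1 = 314,200; volume = 54,100 L
S = 314,200 / 54,100 = 5.8078 ppt

5.8 ppt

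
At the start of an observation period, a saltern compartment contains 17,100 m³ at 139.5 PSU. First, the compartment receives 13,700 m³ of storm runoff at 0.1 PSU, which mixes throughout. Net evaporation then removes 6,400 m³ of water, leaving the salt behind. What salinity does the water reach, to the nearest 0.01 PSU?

After mixing: salt = 17,100×139.5 + 13,700×0.1 = 2,386,820; volume = 30,800 m³
After evaporation: salt unchanged = 2,386,820; volume = 30,800 − 6,400 = 24,400 m³
S = 2,386,820 / 24,400 = 97.8205 PSU

97.82 PSU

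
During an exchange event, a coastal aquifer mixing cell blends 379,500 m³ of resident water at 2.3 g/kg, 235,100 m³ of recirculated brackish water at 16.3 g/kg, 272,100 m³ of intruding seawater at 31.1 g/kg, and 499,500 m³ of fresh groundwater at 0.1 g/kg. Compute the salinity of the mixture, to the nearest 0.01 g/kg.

9.53 g/kg

Total salt / total volume:
salt = 379,500×2.3 + 235,100×16.3 + 272,100×31.1 + 499,500×0.1 = 872,850 + 3,832,130 + 8,462,310 + 49,950 = 13,217,240
volume = 379,500 + 235,100 + 272,100 + 499,500 = 1,386,200 m³
S = 13,217,240 / 1,386,200 = 9.5349 g/kg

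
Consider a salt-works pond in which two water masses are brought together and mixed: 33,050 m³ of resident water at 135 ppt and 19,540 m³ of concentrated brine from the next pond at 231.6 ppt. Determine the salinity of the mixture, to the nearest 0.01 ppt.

Conserving salt mass:
salt = 33,050×135 + 19,540×231.6 = 4,461,750 + 4,525,464 = 8,987,214
volume = 33,050 + 19,540 = 52,590 m³
S = 8,987,214 / 52,590 = 170.8921 ppt

170.89 ppt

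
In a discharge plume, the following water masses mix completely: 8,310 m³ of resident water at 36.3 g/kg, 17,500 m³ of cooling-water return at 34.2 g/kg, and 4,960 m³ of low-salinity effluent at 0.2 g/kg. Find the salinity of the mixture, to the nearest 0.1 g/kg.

29.3 g/kg

Weighted by volume,
salt = 8,310×36.3 + 17,500×34.2 + 4,960×0.2 = 301,653 + 598,500 + 992 = 901,145
volume = 8,310 + 17,500 + 4,960 = 30,770 m³
S = 901,145 / 30,770 = 29.286 g/kg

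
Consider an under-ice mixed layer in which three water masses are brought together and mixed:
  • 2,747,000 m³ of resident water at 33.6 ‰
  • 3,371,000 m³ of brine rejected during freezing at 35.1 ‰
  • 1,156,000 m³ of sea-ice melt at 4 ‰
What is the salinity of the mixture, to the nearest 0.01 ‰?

29.59 ‰

Salt balance:
salt = 2,747,000×33.6 + 3,371,000×35.1 + 1,156,000×4 = 92,299,200 + 118,322,100 + 4,624,000 = 215,245,300
volume = 2,747,000 + 3,371,000 + 1,156,000 = 7,274,000 m³
S = 215,245,300 / 7,274,000 = 29.5911 ‰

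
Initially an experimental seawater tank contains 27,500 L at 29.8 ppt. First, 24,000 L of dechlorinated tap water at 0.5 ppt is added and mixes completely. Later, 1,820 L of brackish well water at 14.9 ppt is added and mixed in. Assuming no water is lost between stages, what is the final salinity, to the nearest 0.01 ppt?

Total salt / total volume:
Initial salt = 27,500×29.8 = 819,500
After stage 1: salt = 819,500 + 24,000×0.5 = 831,500; volume = 51,500 L; S = 16.146 ppt
After stage 2: salt = 831,500 + 1,820×14.9 = 858,618; volume = 53,320 L
S = 858,618 / 53,320 = 16.1031 ppt

16.10 ppt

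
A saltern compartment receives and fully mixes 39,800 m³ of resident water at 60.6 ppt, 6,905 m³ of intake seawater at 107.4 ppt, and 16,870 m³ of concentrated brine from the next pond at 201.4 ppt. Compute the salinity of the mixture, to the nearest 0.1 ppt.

Weighted by volume,
salt = 39,800×60.6 + 6,905×107.4 + 16,870×201.4 = 2,411,880 + 741,597 + 3,397,618 = 6,551,095
volume = 39,800 + 6,905 + 16,870 = 63,575 m³
S = 6,551,095 / 63,575 = 103.045 ppt

103.0 ppt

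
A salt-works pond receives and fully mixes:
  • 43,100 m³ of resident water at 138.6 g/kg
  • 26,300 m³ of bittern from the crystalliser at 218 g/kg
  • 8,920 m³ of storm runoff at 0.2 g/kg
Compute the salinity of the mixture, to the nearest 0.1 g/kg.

Conserving salt mass:
salt = 43,100×138.6 + 26,300×218 + 8,920×0.2 = 5,973,660 + 5,733,400 + 1,784 = 11,708,844
volume = 43,100 + 26,300 + 8,920 = 78,320 m³
S = 11,708,844 / 78,320 = 149.5 g/kg

149.5 g/kg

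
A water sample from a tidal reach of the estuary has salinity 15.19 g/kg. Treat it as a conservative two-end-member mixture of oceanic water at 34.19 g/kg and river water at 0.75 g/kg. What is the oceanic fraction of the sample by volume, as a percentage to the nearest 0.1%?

Let g be the oceanic fraction. Salt balance per unit volume:
g×34.19 + (1−g)×0.75 = 15.19
g = (15.19 − 0.75) / (34.19 − 0.75) = 14.44/33.44 = 0.4318

43.2%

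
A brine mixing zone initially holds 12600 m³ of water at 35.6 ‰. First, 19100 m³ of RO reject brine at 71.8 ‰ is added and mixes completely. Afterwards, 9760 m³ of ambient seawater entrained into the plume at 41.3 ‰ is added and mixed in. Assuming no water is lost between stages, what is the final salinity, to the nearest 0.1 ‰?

By conservation of dissolved salt,
Initial salt = 12,600×35.6 = 448,560
After stage 1: salt = 448,560 + 19,100×71.8 = 1,819,940; volume = 31,700 m³; S = 57.411 ‰
After stage 2: salt = 1,819,940 + 9,760×41.3 = 2,223,028; volume = 41,460 m³
S = 2,223,028 / 41,460 = 53.6186 ‰

53.6 ‰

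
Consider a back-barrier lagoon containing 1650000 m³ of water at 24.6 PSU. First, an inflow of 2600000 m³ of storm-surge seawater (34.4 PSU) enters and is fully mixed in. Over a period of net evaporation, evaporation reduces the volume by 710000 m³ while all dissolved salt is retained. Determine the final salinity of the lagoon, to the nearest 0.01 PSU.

After mixing: salt = 1,650,000×24.6 + 2,600,000×34.4 = 130,030,000; volume = 4,250,000 m³
After evaporation: salt unchanged = 130,030,000; volume = 4,250,000 − 710,000 = 3,540,000 m³
S = 130,030,000 / 3,540,000 = 36.7316 PSU

36.73 PSU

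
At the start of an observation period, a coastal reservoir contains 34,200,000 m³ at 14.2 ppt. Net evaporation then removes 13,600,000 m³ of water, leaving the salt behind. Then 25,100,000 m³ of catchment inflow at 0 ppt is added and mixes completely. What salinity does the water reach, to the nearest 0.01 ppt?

After evaporation: salt = 34,200,000×14.2 = 485,640,000; volume = 34,200,000 − 13,600,000 = 20,600,000 m³
After mixing: salt = 485,640,000 + 25,100,000×0 = 485,640,000; volume = 20,600,000 + 25,100,000 = 45,700,000 m³
S = 485,640,000 / 45,700,000 = 10.6267 ppt

10.63 ppt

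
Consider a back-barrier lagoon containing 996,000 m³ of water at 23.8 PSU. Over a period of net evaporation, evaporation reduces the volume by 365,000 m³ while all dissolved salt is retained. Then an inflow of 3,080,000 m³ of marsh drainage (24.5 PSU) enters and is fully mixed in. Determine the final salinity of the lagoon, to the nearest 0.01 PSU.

26.72 PSU

After evaporation: salt = 996,000×23.8 = 23,704,800; volume = 996,000 − 365,000 = 631,000 m³
After mixing: salt = 23,704,800 + 3,080,000×24.5 = 99,164,800; volume = 631,000 + 3,080,000 = 3,711,000 m³
S = 99,164,800 / 3,711,000 = 26.7219 PSU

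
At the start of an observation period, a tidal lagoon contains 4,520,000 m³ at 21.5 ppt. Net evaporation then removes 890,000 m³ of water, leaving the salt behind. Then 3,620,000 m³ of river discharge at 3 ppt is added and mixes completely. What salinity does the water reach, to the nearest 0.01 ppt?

After evaporation: salt = 4,520,000×21.5 = 97,180,000; volume = 4,520,000 − 890,000 = 3,630,000 m³
After mixing: salt = 97,180,000 + 3,620,000×3 = 108,040,000; volume = 3,630,000 + 3,620,000 = 7,250,000 m³
S = 108,040,000 / 7,250,000 = 14.9021 ppt

14.90 ppt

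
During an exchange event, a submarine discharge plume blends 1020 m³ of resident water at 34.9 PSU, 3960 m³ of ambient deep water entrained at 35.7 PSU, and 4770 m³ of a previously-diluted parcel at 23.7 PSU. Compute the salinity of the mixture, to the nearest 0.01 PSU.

29.75 PSU

Total salt / total volume:
salt = 1,020×34.9 + 3,960×35.7 + 4,770×23.7 = 35,598 + 141,372 + 113,049 = 290,019
volume = 1,020 + 3,960 + 4,770 = 9,750 m³
S = 290,019 / 9,750 = 29.7455 PSU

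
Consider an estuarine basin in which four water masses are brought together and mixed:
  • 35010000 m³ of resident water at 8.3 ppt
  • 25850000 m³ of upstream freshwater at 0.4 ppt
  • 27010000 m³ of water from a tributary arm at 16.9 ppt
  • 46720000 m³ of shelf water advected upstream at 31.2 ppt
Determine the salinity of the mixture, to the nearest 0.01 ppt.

16.46 ppt

Mass of salt is conserved:
salt = 35,010,000×8.3 + 25,850,000×0.4 + 27,010,000×16.9 + 46,720,000×31.2 = 290,583,000 + 10,340,000 + 456,469,000 + 1,457,664,000 = 2,215,056,000
volume = 35,010,000 + 25,850,000 + 27,010,000 + 46,720,000 = 134,590,000 m³
S = 2,215,056,000 / 134,590,000 = 16.4578 ppt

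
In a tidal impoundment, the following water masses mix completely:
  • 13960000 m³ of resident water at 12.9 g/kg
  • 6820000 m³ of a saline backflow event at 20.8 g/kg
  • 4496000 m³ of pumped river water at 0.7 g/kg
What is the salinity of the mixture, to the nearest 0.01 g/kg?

Conserving salt mass:
salt = 13,960,000×12.9 + 6,820,000×20.8 + 4,496,000×0.7 = 180,084,000 + 141,856,000 + 3,147,200 = 325,087,200
volume = 13,960,000 + 6,820,000 + 4,496,000 = 25,276,000 m³
S = 325,087,200 / 25,276,000 = 12.8615 g/kg

12.86 g/kg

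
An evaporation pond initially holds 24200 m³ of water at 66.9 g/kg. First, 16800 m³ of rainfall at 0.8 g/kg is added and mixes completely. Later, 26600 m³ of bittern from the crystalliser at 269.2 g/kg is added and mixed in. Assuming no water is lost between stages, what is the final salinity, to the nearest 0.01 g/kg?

130.08 g/kg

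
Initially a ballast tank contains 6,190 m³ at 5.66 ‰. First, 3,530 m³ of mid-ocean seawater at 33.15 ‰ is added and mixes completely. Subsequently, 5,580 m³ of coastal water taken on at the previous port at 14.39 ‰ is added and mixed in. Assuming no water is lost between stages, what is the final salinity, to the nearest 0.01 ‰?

Conserving salt mass:
Initial salt = 6,190×5.66 = 35,035.4
After stage 1: salt = 35,035.4 + 3,530×33.15 = 152,054.9; volume = 9,720 m³; S = 15.644 ‰
After stage 2: salt = 152,054.9 + 5,580×14.39 = 232,351.1; volume = 15,300 m³
S = 232,351.1 / 15,300 = 15.1863 ‰

15.19 ‰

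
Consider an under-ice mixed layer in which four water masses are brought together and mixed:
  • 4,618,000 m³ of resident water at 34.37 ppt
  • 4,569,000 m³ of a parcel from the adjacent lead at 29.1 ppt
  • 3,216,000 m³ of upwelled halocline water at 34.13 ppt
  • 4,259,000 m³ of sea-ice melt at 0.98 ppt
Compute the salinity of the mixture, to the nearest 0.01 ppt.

By conservation of dissolved salt,
salt = 4,618,000×34.37 + 4,569,000×29.1 + 3,216,000×34.13 + 4,259,000×0.98 = 158,720,660 + 132,957,900 + 109,762,080 + 4,173,820 = 405,614,460
volume = 4,618,000 + 4,569,000 + 3,216,000 + 4,259,000 = 16,662,000 m³
S = 405,614,460 / 16,662,000 = 24.3437 ppt

24.34 ppt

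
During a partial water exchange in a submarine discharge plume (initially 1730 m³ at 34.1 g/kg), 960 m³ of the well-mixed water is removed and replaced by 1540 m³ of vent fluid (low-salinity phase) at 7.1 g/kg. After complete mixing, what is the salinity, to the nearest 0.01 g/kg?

16.10 g/kg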